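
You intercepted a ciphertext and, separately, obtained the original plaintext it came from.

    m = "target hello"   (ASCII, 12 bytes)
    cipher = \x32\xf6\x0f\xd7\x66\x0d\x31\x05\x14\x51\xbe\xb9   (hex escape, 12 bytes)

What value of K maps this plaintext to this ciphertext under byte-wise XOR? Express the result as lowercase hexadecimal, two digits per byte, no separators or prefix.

Since cipher = m ⊕ K, XORing both sides with m gives K = m ⊕ cipher.
01110100 xor 00110010 = 01000110
01100001 xor 11110110 = 10010111
01110010 xor 00001111 = 01111101
01100111 xor 11010111 = 10110000
01100101 xor 01100110 = 00000011
01110100 xor 00001101 = 01111001
00100000 xor 00110001 = 00010001
01101000 xor 00000101 = 01101101
01100101 xor 00010100 = 01110001
01101100 xor 01010001 = 00111101
01101100 xor 10111110 = 11010010
01101111 xor 10111001 = 11010110

46977db00379116d713dd2d6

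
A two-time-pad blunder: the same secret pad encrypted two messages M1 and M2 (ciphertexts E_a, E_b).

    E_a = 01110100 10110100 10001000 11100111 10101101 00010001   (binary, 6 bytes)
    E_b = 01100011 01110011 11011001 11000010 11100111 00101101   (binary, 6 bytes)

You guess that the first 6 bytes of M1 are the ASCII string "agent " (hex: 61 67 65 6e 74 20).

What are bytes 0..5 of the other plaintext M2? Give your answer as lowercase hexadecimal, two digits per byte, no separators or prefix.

76a0344b3e1c

First, E_a ⊕ E_b = (M1 ⊕ K) ⊕ (M2 ⊕ K) = M1 ⊕ M2, so the key drops out. Then M2 = (M1 ⊕ M2) ⊕ M1 over the first 6 bytes.
byte 0: (74 XOR 63) XOR 61 = 17 XOR 61 = 76
byte 1: (b4 XOR 73) XOR 67 = c7 XOR 67 = a0
byte 2: (88 XOR d9) XOR 65 = 51 XOR 65 = 34
byte 3: (e7 XOR c2) XOR 6e = 25 XOR 6e = 4b
byte 4: (ad XOR e7) XOR 74 = 4a XOR 74 = 3e
byte 5: (11 XOR 2d) XOR 20 = 3c XOR 20 = 1c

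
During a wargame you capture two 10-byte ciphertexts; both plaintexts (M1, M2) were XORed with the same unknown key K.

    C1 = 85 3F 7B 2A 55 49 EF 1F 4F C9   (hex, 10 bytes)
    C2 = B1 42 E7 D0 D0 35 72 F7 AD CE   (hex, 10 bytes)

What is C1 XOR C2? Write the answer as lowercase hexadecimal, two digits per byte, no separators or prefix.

C1 ⊕ C2 = (M1 ⊕ K) ⊕ (M2 ⊕ K) = M1 ⊕ M2 — the shared key cancels under XOR.
byte 0: 85 ^ b1 = 34
byte 1: 3f ^ 42 = 7d
byte 2: 7b ^ e7 = 9c
byte 3: 2a ^ d0 = fa
byte 4: 55 ^ d0 = 85
byte 5: 49 ^ 35 = 7c
byte 6: ef ^ 72 = 9d
byte 7: 1f ^ f7 = e8
byte 8: 4f ^ ad = e2
byte 9: c9 ^ ce = 07

347d9cfa857c9de8e207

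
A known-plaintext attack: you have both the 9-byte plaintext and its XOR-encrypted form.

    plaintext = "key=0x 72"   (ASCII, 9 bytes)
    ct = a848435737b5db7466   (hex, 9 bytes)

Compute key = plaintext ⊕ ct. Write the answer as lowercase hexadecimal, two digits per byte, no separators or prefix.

Since ct = plaintext ⊕ key, XORing both sides with plaintext gives key = plaintext ⊕ ct.
byte 0: 107 XOR 168 = 195
byte 1: 101 XOR  72 =  45
byte 2: 121 XOR  67 =  58
byte 3:  61 XOR  87 = 106
byte 4:  48 XOR  55 =   7
byte 5: 120 XOR 181 = 205
byte 6:  32 XOR 219 = 251
byte 7:  55 XOR 116 =  67
byte 8:  50 XOR 102 =  84

c32d3a6a07cdfb4354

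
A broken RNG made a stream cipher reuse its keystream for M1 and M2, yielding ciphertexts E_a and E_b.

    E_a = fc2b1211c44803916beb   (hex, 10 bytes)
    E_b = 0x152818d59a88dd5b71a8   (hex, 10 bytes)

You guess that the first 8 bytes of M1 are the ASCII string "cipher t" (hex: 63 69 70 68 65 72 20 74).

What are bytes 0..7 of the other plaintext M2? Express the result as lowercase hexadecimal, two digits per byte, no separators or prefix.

8a6a7aac3bb2febe

First, E_a ⊕ E_b = (M1 ⊕ K) ⊕ (M2 ⊕ K) = M1 ⊕ M2, so the key drops out. Then M2 = (M1 ⊕ M2) ⊕ M1 over the first 8 bytes.
byte 0: (fc ⊕ 15) ⊕ 63 = e9 ⊕ 63 = 8a
byte 1: (2b ⊕ 28) ⊕ 69 = 03 ⊕ 69 = 6a
byte 2: (12 ⊕ 18) ⊕ 70 = 0a ⊕ 70 = 7a
byte 3: (11 ⊕ d5) ⊕ 68 = c4 ⊕ 68 = ac
byte 4: (c4 ⊕ 9a) ⊕ 65 = 5e ⊕ 65 = 3b
byte 5: (48 ⊕ 88) ⊕ 72 = c0 ⊕ 72 = b2
byte 6: (03 ⊕ dd) ⊕ 20 = de ⊕ 20 = fe
byte 7: (91 ⊕ 5b) ⊕ 74 = ca ⊕ 74 = be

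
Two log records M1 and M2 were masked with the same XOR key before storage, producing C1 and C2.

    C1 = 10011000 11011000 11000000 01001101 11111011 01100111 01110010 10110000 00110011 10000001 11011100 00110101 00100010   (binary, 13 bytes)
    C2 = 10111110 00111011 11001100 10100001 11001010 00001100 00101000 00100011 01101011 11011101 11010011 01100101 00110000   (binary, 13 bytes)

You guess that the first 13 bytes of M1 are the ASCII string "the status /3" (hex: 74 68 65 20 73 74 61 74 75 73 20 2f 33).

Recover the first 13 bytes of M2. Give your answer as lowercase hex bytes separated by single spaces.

52 8b 69 cc 42 1f 3b e7 2d 2f 2f 7f 21

First, C1 ⊕ C2 = (M1 ⊕ K) ⊕ (M2 ⊕ K) = M1 ⊕ M2, so the key drops out. Then M2 = (M1 ⊕ M2) ⊕ M1 over the first 13 bytes.
byte 0: (98 ^ be) ^ 74 = 26 ^ 74 = 52
byte 1: (d8 ^ 3b) ^ 68 = e3 ^ 68 = 8b
byte 2: (c0 ^ cc) ^ 65 = 0c ^ 65 = 69
byte 3: (4d ^ a1) ^ 20 = ec ^ 20 = cc
byte 4: (fb ^ ca) ^ 73 = 31 ^ 73 = 42
byte 5: (67 ^ 0c) ^ 74 = 6b ^ 74 = 1f
byte 6: (72 ^ 28) ^ 61 = 5a ^ 61 = 3b
byte 7: (b0 ^ 23) ^ 74 = 93 ^ 74 = e7
byte 8: (33 ^ 6b) ^ 75 = 58 ^ 75 = 2d
byte 9: (81 ^ dd) ^ 73 = 5c ^ 73 = 2f
byte 10: (dc ^ d3) ^ 20 = 0f ^ 20 = 2f
byte 11: (35 ^ 65) ^ 2f = 50 ^ 2f = 7f
byte 12: (22 ^ 30) ^ 33 = 12 ^ 33 = 21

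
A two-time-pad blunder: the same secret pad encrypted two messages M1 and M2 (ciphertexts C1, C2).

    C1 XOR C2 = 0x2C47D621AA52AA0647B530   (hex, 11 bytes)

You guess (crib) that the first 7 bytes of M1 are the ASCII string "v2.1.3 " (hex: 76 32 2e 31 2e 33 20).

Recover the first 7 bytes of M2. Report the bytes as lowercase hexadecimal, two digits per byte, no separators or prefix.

5a75f81084618a

Since C1 ⊕ C2 = M1 ⊕ M2, XORing with the guessed M1 bytes yields the corresponding M2 bytes: M2 = (C1 ⊕ C2) ⊕ M1.
byte 0: 2c ⊕ 76 = 5a
byte 1: 47 ⊕ 32 = 75
byte 2: d6 ⊕ 2e = f8
byte 3: 21 ⊕ 31 = 10
byte 4: aa ⊕ 2e = 84
byte 5: 52 ⊕ 33 = 61
byte 6: aa ⊕ 20 = 8a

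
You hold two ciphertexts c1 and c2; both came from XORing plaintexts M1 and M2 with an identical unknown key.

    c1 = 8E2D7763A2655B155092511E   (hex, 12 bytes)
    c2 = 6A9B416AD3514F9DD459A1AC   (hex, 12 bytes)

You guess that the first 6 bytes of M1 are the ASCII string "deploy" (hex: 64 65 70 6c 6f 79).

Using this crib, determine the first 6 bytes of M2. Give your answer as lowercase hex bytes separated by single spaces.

80 d3 46 65 1e 4d

First, c1 ⊕ c2 = (M1 ⊕ K) ⊕ (M2 ⊕ K) = M1 ⊕ M2, so the key drops out. Then M2 = (M1 ⊕ M2) ⊕ M1 over the first 6 bytes.
byte 0: (8e ⊕ 6a) ⊕ 64 = e4 ⊕ 64 = 80
byte 1: (2d ⊕ 9b) ⊕ 65 = b6 ⊕ 65 = d3
byte 2: (77 ⊕ 41) ⊕ 70 = 36 ⊕ 70 = 46
byte 3: (63 ⊕ 6a) ⊕ 6c = 09 ⊕ 6c = 65
byte 4: (a2 ⊕ d3) ⊕ 6f = 71 ⊕ 6f = 1e
byte 5: (65 ⊕ 51) ⊕ 79 = 34 ⊕ 79 = 4d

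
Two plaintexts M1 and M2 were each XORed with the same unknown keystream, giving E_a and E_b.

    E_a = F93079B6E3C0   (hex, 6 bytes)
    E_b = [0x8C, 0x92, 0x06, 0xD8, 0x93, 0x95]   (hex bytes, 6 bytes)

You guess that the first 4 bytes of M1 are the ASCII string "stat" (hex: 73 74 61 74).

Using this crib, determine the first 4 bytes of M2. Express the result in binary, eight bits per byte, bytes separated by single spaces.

00000110 11010110 00011110 00011010

First, E_a ⊕ E_b = (M1 ⊕ K) ⊕ (M2 ⊕ K) = M1 ⊕ M2, so the key drops out. Then M2 = (M1 ⊕ M2) ⊕ M1 over the first 4 bytes.
byte 0: (f9 xor 8c) xor 73 = 75 xor 73 = 06
byte 1: (30 xor 92) xor 74 = a2 xor 74 = d6
byte 2: (79 xor 06) xor 61 = 7f xor 61 = 1e
byte 3: (b6 xor d8) xor 74 = 6e xor 74 = 1a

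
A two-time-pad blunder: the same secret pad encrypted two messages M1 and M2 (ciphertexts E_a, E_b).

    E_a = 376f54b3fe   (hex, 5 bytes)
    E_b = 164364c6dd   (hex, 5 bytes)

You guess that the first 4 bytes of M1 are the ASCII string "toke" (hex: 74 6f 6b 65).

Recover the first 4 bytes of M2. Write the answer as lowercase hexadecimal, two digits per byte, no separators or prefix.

First, E_a ⊕ E_b = (M1 ⊕ K) ⊕ (M2 ⊕ K) = M1 ⊕ M2, so the key drops out. Then M2 = (M1 ⊕ M2) ⊕ M1 over the first 4 bytes.
byte 0: (37 xor 16) xor 74 = 21 xor 74 = 55
byte 1: (6f xor 43) xor 6f = 2c xor 6f = 43
byte 2: (54 xor 64) xor 6b = 30 xor 6b = 5b
byte 3: (b3 xor c6) xor 65 = 75 xor 65 = 10

55435b10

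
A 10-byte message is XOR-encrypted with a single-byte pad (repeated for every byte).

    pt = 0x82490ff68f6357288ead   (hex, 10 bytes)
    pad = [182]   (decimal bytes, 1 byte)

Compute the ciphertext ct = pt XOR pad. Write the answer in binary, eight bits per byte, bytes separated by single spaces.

The 1-byte key repeats, so the effective keystream is b6 b6 b6 b6 b6 b6 b6 b6 b6 b6.
byte 0: 82 ^ b6 = 34
byte 1: 49 ^ b6 = ff
byte 2: 0f ^ b6 = b9
byte 3: f6 ^ b6 = 40
byte 4: 8f ^ b6 = 39
byte 5: 63 ^ b6 = d5
byte 6: 57 ^ b6 = e1
byte 7: 28 ^ b6 = 9e
byte 8: 8e ^ b6 = 38
byte 9: ad ^ b6 = 1b

00110100 11111111 10111001 01000000 00111001 11010101 11100001 10011110 00111000 00011011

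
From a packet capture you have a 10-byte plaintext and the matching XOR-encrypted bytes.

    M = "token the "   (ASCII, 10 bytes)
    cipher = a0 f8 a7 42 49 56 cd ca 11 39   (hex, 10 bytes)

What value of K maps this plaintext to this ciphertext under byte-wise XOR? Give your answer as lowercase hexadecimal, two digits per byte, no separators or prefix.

d497cc272776b9a27419

Since cipher = M ⊕ K, XORing both sides with M gives K = M ⊕ cipher.
74 XOR a0 = d4
6f XOR f8 = 97
6b XOR a7 = cc
65 XOR 42 = 27
6e XOR 49 = 27
20 XOR 56 = 76
74 XOR cd = b9
68 XOR ca = a2
65 XOR 11 = 74
20 XOR 39 = 19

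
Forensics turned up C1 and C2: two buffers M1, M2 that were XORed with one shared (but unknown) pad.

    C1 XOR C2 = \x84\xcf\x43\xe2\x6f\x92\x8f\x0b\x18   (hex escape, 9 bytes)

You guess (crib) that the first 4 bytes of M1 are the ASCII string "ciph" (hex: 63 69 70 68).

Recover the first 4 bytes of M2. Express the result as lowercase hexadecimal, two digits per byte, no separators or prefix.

Since C1 ⊕ C2 = M1 ⊕ M2, XORing with the guessed M1 bytes yields the corresponding M2 bytes: M2 = (C1 ⊕ C2) ⊕ M1.
byte 0: 84 xor 63 = e7
byte 1: cf xor 69 = a6
byte 2: 43 xor 70 = 33
byte 3: e2 xor 68 = 8a

e7a6338a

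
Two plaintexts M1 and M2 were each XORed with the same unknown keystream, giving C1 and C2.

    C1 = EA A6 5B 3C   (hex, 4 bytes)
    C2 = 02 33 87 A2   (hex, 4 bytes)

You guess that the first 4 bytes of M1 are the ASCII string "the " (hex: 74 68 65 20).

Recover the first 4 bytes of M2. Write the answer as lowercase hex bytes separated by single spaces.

First, C1 ⊕ C2 = (M1 ⊕ K) ⊕ (M2 ⊕ K) = M1 ⊕ M2, so the key drops out. Then M2 = (M1 ⊕ M2) ⊕ M1 over the first 4 bytes.
byte 0: (ea xor 02) xor 74 = e8 xor 74 = 9c
byte 1: (a6 xor 33) xor 68 = 95 xor 68 = fd
byte 2: (5b xor 87) xor 65 = dc xor 65 = b9
byte 3: (3c xor a2) xor 20 = 9e xor 20 = be

9c fd b9 be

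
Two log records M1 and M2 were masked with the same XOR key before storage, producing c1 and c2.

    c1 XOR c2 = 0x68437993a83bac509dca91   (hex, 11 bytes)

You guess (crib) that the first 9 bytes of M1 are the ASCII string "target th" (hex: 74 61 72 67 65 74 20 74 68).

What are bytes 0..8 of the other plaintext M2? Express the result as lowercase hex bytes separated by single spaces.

1c 22 0b f4 cd 4f 8c 24 f5

Since c1 ⊕ c2 = M1 ⊕ M2, XORing with the guessed M1 bytes yields the corresponding M2 bytes: M2 = (c1 ⊕ c2) ⊕ M1.
68 xor 74 = 1c
43 xor 61 = 22
79 xor 72 = 0b
93 xor 67 = f4
a8 xor 65 = cd
3b xor 74 = 4f
ac xor 20 = 8c
50 xor 74 = 24
9d xor 68 = f5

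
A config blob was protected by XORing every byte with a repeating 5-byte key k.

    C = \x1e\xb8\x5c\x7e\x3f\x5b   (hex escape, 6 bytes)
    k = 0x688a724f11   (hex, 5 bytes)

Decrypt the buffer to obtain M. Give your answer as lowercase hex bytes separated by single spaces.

The 5-byte key repeats, so the effective keystream is 68 8a 72 4f 11 68.
byte 0: 1e XOR 68 = 76
byte 1: b8 XOR 8a = 32
byte 2: 5c XOR 72 = 2e
byte 3: 7e XOR 4f = 31
byte 4: 3f XOR 11 = 2e
byte 5: 5b XOR 68 = 33

76 32 2e 31 2e 33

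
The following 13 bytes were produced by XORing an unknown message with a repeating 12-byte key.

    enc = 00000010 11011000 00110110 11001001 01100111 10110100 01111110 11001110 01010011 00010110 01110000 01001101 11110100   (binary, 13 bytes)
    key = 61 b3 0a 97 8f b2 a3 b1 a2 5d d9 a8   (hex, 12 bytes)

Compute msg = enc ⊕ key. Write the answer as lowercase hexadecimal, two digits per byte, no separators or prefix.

636b3c5ee806dd7ff14ba9e595

The 12-byte key repeats, so the effective keystream is 61 b3 0a 97 8f b2 a3 b1 a2 5d d9 a8 61.
byte 0:   2 XOR  97 =  99
byte 1: 216 XOR 179 = 107
byte 2:  54 XOR  10 =  60
byte 3: 201 XOR 151 =  94
byte 4: 103 XOR 143 = 232
byte 5: 180 XOR 178 =   6
byte 6: 126 XOR 163 = 221
byte 7: 206 XOR 177 = 127
byte 8:  83 XOR 162 = 241
byte 9:  22 XOR  93 =  75
byte 10: 112 XOR 217 = 169
byte 11:  77 XOR 168 = 229
byte 12: 244 XOR  97 = 149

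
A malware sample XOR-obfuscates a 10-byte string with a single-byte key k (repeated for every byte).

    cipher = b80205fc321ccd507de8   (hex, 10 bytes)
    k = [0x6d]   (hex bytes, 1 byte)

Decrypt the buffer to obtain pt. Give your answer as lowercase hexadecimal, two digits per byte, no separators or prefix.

d56f68915f71a03d1085

The 1-byte key repeats, so the effective keystream is 6d 6d 6d 6d 6d 6d 6d 6d 6d 6d.
byte 0: b8 XOR 6d = d5
byte 1: 02 XOR 6d = 6f
byte 2: 05 XOR 6d = 68
byte 3: fc XOR 6d = 91
byte 4: 32 XOR 6d = 5f
byte 5: 1c XOR 6d = 71
byte 6: cd XOR 6d = a0
byte 7: 50 XOR 6d = 3d
byte 8: 7d XOR 6d = 10
byte 9: e8 XOR 6d = 85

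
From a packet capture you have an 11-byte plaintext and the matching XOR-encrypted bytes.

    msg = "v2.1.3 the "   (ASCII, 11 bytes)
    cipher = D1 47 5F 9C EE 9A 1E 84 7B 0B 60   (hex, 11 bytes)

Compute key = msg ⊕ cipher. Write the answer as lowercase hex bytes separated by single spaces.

a7 75 71 ad c0 a9 3e f0 13 6e 40

Since cipher = msg ⊕ key, XORing both sides with msg gives key = msg ⊕ cipher.
76 ⊕ d1 = a7
32 ⊕ 47 = 75
2e ⊕ 5f = 71
31 ⊕ 9c = ad
2e ⊕ ee = c0
33 ⊕ 9a = a9
20 ⊕ 1e = 3e
74 ⊕ 84 = f0
68 ⊕ 7b = 13
65 ⊕ 0b = 6e
20 ⊕ 60 = 40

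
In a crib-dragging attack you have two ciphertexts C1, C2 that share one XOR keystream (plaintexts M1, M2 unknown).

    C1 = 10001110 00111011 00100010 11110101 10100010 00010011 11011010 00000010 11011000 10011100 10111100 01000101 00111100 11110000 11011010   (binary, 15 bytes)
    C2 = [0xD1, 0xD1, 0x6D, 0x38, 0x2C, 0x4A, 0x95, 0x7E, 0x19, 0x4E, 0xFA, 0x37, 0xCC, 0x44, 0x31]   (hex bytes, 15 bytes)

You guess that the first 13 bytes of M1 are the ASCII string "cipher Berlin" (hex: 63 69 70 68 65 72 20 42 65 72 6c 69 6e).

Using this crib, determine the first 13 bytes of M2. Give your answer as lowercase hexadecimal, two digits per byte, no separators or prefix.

3c833fa5eb2b6f3ea4a02a1b9e

First, C1 ⊕ C2 = (M1 ⊕ K) ⊕ (M2 ⊕ K) = M1 ⊕ M2, so the key drops out. Then M2 = (M1 ⊕ M2) ⊕ M1 over the first 13 bytes.
byte 0: (8e ⊕ d1) ⊕ 63 = 5f ⊕ 63 = 3c
byte 1: (3b ⊕ d1) ⊕ 69 = ea ⊕ 69 = 83
byte 2: (22 ⊕ 6d) ⊕ 70 = 4f ⊕ 70 = 3f
byte 3: (f5 ⊕ 38) ⊕ 68 = cd ⊕ 68 = a5
byte 4: (a2 ⊕ 2c) ⊕ 65 = 8e ⊕ 65 = eb
byte 5: (13 ⊕ 4a) ⊕ 72 = 59 ⊕ 72 = 2b
byte 6: (da ⊕ 95) ⊕ 20 = 4f ⊕ 20 = 6f
byte 7: (02 ⊕ 7e) ⊕ 42 = 7c ⊕ 42 = 3e
byte 8: (d8 ⊕ 19) ⊕ 65 = c1 ⊕ 65 = a4
byte 9: (9c ⊕ 4e) ⊕ 72 = d2 ⊕ 72 = a0
byte 10: (bc ⊕ fa) ⊕ 6c = 46 ⊕ 6c = 2a
byte 11: (45 ⊕ 37) ⊕ 69 = 72 ⊕ 69 = 1b
byte 12: (3c ⊕ cc) ⊕ 6e = f0 ⊕ 6e = 9e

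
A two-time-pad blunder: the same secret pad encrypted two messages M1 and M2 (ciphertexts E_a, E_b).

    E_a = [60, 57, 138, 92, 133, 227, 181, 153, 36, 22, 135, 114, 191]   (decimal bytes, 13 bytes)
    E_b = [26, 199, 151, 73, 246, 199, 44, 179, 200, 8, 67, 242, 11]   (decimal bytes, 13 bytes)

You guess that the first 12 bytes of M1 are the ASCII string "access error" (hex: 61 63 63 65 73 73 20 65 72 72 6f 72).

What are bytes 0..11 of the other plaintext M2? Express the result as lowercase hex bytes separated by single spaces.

First, E_a ⊕ E_b = (M1 ⊕ K) ⊕ (M2 ⊕ K) = M1 ⊕ M2, so the key drops out. Then M2 = (M1 ⊕ M2) ⊕ M1 over the first 12 bytes.
byte 0: (3c xor 1a) xor 61 = 26 xor 61 = 47
byte 1: (39 xor c7) xor 63 = fe xor 63 = 9d
byte 2: (8a xor 97) xor 63 = 1d xor 63 = 7e
byte 3: (5c xor 49) xor 65 = 15 xor 65 = 70
byte 4: (85 xor f6) xor 73 = 73 xor 73 = 00
byte 5: (e3 xor c7) xor 73 = 24 xor 73 = 57
byte 6: (b5 xor 2c) xor 20 = 99 xor 20 = b9
byte 7: (99 xor b3) xor 65 = 2a xor 65 = 4f
byte 8: (24 xor c8) xor 72 = ec xor 72 = 9e
byte 9: (16 xor 08) xor 72 = 1e xor 72 = 6c
byte 10: (87 xor 43) xor 6f = c4 xor 6f = ab
byte 11: (72 xor f2) xor 72 = 80 xor 72 = f2

47 9d 7e 70 00 57 b9 4f 9e 6c ab f2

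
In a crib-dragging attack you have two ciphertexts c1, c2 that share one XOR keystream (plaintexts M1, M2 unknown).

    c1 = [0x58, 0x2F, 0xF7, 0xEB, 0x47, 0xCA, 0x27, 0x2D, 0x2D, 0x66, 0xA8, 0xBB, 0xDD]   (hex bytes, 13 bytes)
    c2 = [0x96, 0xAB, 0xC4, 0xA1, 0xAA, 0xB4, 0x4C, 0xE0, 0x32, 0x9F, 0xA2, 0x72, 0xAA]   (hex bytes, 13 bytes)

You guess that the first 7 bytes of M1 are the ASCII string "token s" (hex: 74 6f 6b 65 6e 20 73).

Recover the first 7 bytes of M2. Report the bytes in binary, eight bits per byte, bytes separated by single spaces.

10111010 11101011 01011000 00101111 10000011 01011110 00011000

First, c1 ⊕ c2 = (M1 ⊕ K) ⊕ (M2 ⊕ K) = M1 ⊕ M2, so the key drops out. Then M2 = (M1 ⊕ M2) ⊕ M1 over the first 7 bytes.
byte 0: (58 XOR 96) XOR 74 = ce XOR 74 = ba
byte 1: (2f XOR ab) XOR 6f = 84 XOR 6f = eb
byte 2: (f7 XOR c4) XOR 6b = 33 XOR 6b = 58
byte 3: (eb XOR a1) XOR 65 = 4a XOR 65 = 2f
byte 4: (47 XOR aa) XOR 6e = ed XOR 6e = 83
byte 5: (ca XOR b4) XOR 20 = 7e XOR 20 = 5e
byte 6: (27 XOR 4c) XOR 73 = 6b XOR 73 = 18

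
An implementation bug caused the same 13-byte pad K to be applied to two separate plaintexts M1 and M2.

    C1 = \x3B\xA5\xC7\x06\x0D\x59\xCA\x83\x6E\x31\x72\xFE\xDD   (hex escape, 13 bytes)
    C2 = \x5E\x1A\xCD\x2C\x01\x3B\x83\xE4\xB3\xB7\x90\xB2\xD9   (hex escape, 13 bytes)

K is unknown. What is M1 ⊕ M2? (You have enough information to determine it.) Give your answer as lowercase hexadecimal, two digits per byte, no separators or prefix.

65bf0a2a0c624967dd86e24c04

C1 ⊕ C2 = (M1 ⊕ K) ⊕ (M2 ⊕ K) = M1 ⊕ M2 — the shared key cancels under XOR.
byte 0: 3b ^ 5e = 65
byte 1: a5 ^ 1a = bf
byte 2: c7 ^ cd = 0a
byte 3: 06 ^ 2c = 2a
byte 4: 0d ^ 01 = 0c
byte 5: 59 ^ 3b = 62
byte 6: ca ^ 83 = 49
byte 7: 83 ^ e4 = 67
byte 8: 6e ^ b3 = dd
byte 9: 31 ^ b7 = 86
byte 10: 72 ^ 90 = e2
byte 11: fe ^ b2 = 4c
byte 12: dd ^ d9 = 04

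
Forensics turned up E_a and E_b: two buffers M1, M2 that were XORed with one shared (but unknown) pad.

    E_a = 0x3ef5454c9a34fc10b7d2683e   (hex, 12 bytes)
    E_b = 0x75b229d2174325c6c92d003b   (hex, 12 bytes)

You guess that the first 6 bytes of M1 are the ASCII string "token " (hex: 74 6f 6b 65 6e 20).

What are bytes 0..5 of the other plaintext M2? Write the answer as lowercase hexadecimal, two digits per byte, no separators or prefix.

First, E_a ⊕ E_b = (M1 ⊕ K) ⊕ (M2 ⊕ K) = M1 ⊕ M2, so the key drops out. Then M2 = (M1 ⊕ M2) ⊕ M1 over the first 6 bytes.
byte 0: (3e ⊕ 75) ⊕ 74 = 4b ⊕ 74 = 3f
byte 1: (f5 ⊕ b2) ⊕ 6f = 47 ⊕ 6f = 28
byte 2: (45 ⊕ 29) ⊕ 6b = 6c ⊕ 6b = 07
byte 3: (4c ⊕ d2) ⊕ 65 = 9e ⊕ 65 = fb
byte 4: (9a ⊕ 17) ⊕ 6e = 8d ⊕ 6e = e3
byte 5: (34 ⊕ 43) ⊕ 20 = 77 ⊕ 20 = 57

3f2807fbe357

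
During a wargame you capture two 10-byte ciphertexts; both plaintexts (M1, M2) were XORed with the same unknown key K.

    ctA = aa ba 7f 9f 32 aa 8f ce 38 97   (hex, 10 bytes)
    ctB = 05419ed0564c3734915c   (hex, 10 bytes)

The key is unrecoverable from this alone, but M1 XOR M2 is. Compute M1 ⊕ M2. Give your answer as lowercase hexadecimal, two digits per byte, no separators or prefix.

affbe14f64e6b8faa9cb

ctA ⊕ ctB = (M1 ⊕ K) ⊕ (M2 ⊕ K) = M1 ⊕ M2 — the shared key cancels under XOR.
byte 0: 170 ^   5 = 175
byte 1: 186 ^  65 = 251
byte 2: 127 ^ 158 = 225
byte 3: 159 ^ 208 =  79
byte 4:  50 ^  86 = 100
byte 5: 170 ^  76 = 230
byte 6: 143 ^  55 = 184
byte 7: 206 ^  52 = 250
byte 8:  56 ^ 145 = 169
byte 9: 151 ^  92 = 203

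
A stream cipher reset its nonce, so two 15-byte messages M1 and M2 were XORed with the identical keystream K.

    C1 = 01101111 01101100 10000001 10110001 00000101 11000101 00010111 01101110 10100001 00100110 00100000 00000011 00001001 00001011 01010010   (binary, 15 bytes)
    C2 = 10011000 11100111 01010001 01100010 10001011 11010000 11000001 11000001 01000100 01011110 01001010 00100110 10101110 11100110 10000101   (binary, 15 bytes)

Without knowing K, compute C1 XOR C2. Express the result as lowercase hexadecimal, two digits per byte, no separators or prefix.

C1 ⊕ C2 = (M1 ⊕ K) ⊕ (M2 ⊕ K) = M1 ⊕ M2 — the shared key cancels under XOR.
6f XOR 98 = f7
6c XOR e7 = 8b
81 XOR 51 = d0
b1 XOR 62 = d3
05 XOR 8b = 8e
c5 XOR d0 = 15
17 XOR c1 = d6
6e XOR c1 = af
a1 XOR 44 = e5
26 XOR 5e = 78
20 XOR 4a = 6a
03 XOR 26 = 25
09 XOR ae = a7
0b XOR e6 = ed
52 XOR 85 = d7

f78bd0d38e15d6afe5786a25a7edd7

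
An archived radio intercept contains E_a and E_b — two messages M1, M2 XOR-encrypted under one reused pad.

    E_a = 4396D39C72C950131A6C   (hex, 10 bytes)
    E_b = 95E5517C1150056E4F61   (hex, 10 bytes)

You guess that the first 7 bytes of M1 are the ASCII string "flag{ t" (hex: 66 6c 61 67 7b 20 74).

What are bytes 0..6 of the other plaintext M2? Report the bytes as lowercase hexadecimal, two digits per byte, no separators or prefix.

First, E_a ⊕ E_b = (M1 ⊕ K) ⊕ (M2 ⊕ K) = M1 ⊕ M2, so the key drops out. Then M2 = (M1 ⊕ M2) ⊕ M1 over the first 7 bytes.
byte 0: (43 xor 95) xor 66 = d6 xor 66 = b0
byte 1: (96 xor e5) xor 6c = 73 xor 6c = 1f
byte 2: (d3 xor 51) xor 61 = 82 xor 61 = e3
byte 3: (9c xor 7c) xor 67 = e0 xor 67 = 87
byte 4: (72 xor 11) xor 7b = 63 xor 7b = 18
byte 5: (c9 xor 50) xor 20 = 99 xor 20 = b9
byte 6: (50 xor 05) xor 74 = 55 xor 74 = 21

b01fe38718b921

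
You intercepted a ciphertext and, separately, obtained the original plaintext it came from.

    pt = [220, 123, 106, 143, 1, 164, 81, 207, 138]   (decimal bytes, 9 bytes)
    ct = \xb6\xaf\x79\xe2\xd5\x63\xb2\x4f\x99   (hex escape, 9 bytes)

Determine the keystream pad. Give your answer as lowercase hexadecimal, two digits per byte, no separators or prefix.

6ad4136dd4c7e38013

Since ct = pt ⊕ pad, XORing both sides with pt gives pad = pt ⊕ ct.
byte 0: dc ⊕ b6 = 6a
byte 1: 7b ⊕ af = d4
byte 2: 6a ⊕ 79 = 13
byte 3: 8f ⊕ e2 = 6d
byte 4: 01 ⊕ d5 = d4
byte 5: a4 ⊕ 63 = c7
byte 6: 51 ⊕ b2 = e3
byte 7: cf ⊕ 4f = 80
byte 8: 8a ⊕ 99 = 13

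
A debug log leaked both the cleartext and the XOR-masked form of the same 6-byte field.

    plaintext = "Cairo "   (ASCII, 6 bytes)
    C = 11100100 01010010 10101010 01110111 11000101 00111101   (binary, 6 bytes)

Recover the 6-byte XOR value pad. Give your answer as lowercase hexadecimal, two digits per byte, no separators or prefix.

Since C = plaintext ⊕ pad, XORing both sides with plaintext gives pad = plaintext ⊕ C.
byte 0: 43 XOR e4 = a7
byte 1: 61 XOR 52 = 33
byte 2: 69 XOR aa = c3
byte 3: 72 XOR 77 = 05
byte 4: 6f XOR c5 = aa
byte 5: 20 XOR 3d = 1d

a733c305aa1d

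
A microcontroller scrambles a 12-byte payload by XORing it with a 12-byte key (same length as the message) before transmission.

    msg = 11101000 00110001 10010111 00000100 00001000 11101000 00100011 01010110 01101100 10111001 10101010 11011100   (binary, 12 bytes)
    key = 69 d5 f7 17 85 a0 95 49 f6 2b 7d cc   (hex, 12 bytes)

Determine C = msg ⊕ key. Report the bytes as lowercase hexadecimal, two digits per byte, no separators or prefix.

XOR is its own inverse, so applying the key byte-wise gives the result directly.
byte 0: e8 ⊕ 69 = 81
byte 1: 31 ⊕ d5 = e4
byte 2: 97 ⊕ f7 = 60
byte 3: 04 ⊕ 17 = 13
byte 4: 08 ⊕ 85 = 8d
byte 5: e8 ⊕ a0 = 48
byte 6: 23 ⊕ 95 = b6
byte 7: 56 ⊕ 49 = 1f
byte 8: 6c ⊕ f6 = 9a
byte 9: b9 ⊕ 2b = 92
byte 10: aa ⊕ 7d = d7
byte 11: dc ⊕ cc = 10

81e460138d48b61f9a92d710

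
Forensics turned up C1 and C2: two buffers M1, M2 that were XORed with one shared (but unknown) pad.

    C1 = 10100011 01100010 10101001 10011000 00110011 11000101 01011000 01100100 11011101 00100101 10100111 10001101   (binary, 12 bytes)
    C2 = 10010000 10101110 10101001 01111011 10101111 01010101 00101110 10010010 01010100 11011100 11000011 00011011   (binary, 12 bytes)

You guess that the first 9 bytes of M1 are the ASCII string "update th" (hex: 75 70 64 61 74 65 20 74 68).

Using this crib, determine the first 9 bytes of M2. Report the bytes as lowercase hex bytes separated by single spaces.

46 bc 64 82 e8 f5 56 82 e1

First, C1 ⊕ C2 = (M1 ⊕ K) ⊕ (M2 ⊕ K) = M1 ⊕ M2, so the key drops out. Then M2 = (M1 ⊕ M2) ⊕ M1 over the first 9 bytes.
byte 0: (a3 XOR 90) XOR 75 = 33 XOR 75 = 46
byte 1: (62 XOR ae) XOR 70 = cc XOR 70 = bc
byte 2: (a9 XOR a9) XOR 64 = 00 XOR 64 = 64
byte 3: (98 XOR 7b) XOR 61 = e3 XOR 61 = 82
byte 4: (33 XOR af) XOR 74 = 9c XOR 74 = e8
byte 5: (c5 XOR 55) XOR 65 = 90 XOR 65 = f5
byte 6: (58 XOR 2e) XOR 20 = 76 XOR 20 = 56
byte 7: (64 XOR 92) XOR 74 = f6 XOR 74 = 82
byte 8: (dd XOR 54) XOR 68 = 89 XOR 68 = e1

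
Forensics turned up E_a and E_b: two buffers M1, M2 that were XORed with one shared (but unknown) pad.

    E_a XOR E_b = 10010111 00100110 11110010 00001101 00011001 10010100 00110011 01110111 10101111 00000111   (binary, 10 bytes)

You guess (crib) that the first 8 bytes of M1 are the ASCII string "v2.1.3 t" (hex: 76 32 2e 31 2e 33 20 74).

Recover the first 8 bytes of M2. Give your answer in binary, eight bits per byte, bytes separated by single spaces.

11100001 00010100 11011100 00111100 00110111 10100111 00010011 00000011

Since E_a ⊕ E_b = M1 ⊕ M2, XORing with the guessed M1 bytes yields the corresponding M2 bytes: M2 = (E_a ⊕ E_b) ⊕ M1.
byte 0: 97 ⊕ 76 = e1
byte 1: 26 ⊕ 32 = 14
byte 2: f2 ⊕ 2e = dc
byte 3: 0d ⊕ 31 = 3c
byte 4: 19 ⊕ 2e = 37
byte 5: 94 ⊕ 33 = a7
byte 6: 33 ⊕ 20 = 13
byte 7: 77 ⊕ 74 = 03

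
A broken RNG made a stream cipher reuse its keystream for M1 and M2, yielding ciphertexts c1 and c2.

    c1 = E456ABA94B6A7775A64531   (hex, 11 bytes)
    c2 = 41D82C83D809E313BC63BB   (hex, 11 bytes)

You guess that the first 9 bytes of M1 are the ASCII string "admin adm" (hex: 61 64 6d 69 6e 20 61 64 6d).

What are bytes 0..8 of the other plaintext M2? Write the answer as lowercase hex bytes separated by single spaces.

c4 ea ea 43 fd 43 f5 02 77

First, c1 ⊕ c2 = (M1 ⊕ K) ⊕ (M2 ⊕ K) = M1 ⊕ M2, so the key drops out. Then M2 = (M1 ⊕ M2) ⊕ M1 over the first 9 bytes.
byte 0: (e4 ^ 41) ^ 61 = a5 ^ 61 = c4
byte 1: (56 ^ d8) ^ 64 = 8e ^ 64 = ea
byte 2: (ab ^ 2c) ^ 6d = 87 ^ 6d = ea
byte 3: (a9 ^ 83) ^ 69 = 2a ^ 69 = 43
byte 4: (4b ^ d8) ^ 6e = 93 ^ 6e = fd
byte 5: (6a ^ 09) ^ 20 = 63 ^ 20 = 43
byte 6: (77 ^ e3) ^ 61 = 94 ^ 61 = f5
byte 7: (75 ^ 13) ^ 64 = 66 ^ 64 = 02
byte 8: (a6 ^ bc) ^ 6d = 1a ^ 6d = 77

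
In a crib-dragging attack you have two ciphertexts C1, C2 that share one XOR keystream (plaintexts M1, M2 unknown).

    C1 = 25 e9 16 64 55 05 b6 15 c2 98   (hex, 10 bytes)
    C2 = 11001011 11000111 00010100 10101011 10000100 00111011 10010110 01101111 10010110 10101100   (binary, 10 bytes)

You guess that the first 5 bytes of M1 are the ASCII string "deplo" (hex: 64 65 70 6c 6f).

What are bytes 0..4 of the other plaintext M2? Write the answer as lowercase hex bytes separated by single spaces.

First, C1 ⊕ C2 = (M1 ⊕ K) ⊕ (M2 ⊕ K) = M1 ⊕ M2, so the key drops out. Then M2 = (M1 ⊕ M2) ⊕ M1 over the first 5 bytes.
byte 0: (25 XOR cb) XOR 64 = ee XOR 64 = 8a
byte 1: (e9 XOR c7) XOR 65 = 2e XOR 65 = 4b
byte 2: (16 XOR 14) XOR 70 = 02 XOR 70 = 72
byte 3: (64 XOR ab) XOR 6c = cf XOR 6c = a3
byte 4: (55 XOR 84) XOR 6f = d1 XOR 6f = be

8a 4b 72 a3 be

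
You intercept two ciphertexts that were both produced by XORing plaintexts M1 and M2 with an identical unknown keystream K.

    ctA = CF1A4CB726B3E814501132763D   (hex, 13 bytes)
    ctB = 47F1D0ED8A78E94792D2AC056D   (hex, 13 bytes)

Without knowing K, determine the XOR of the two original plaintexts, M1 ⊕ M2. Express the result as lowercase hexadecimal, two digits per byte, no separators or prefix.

ctA ⊕ ctB = (M1 ⊕ K) ⊕ (M2 ⊕ K) = M1 ⊕ M2 — the shared key cancels under XOR.
byte 0: cf ^ 47 = 88
byte 1: 1a ^ f1 = eb
byte 2: 4c ^ d0 = 9c
byte 3: b7 ^ ed = 5a
byte 4: 26 ^ 8a = ac
byte 5: b3 ^ 78 = cb
byte 6: e8 ^ e9 = 01
byte 7: 14 ^ 47 = 53
byte 8: 50 ^ 92 = c2
byte 9: 11 ^ d2 = c3
byte 10: 32 ^ ac = 9e
byte 11: 76 ^ 05 = 73
byte 12: 3d ^ 6d = 50

88eb9c5aaccb0153c2c39e7350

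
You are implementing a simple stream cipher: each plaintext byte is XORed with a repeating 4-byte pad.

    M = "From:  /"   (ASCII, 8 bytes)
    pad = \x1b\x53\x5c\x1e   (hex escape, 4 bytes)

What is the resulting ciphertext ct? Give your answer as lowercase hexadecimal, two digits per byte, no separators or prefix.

5d21337321737c31

The 4-byte key repeats, so the effective keystream is 1b 53 5c 1e 1b 53 5c 1e.
byte 0: 46 XOR 1b = 5d
byte 1: 72 XOR 53 = 21
byte 2: 6f XOR 5c = 33
byte 3: 6d XOR 1e = 73
byte 4: 3a XOR 1b = 21
byte 5: 20 XOR 53 = 73
byte 6: 20 XOR 5c = 7c
byte 7: 2f XOR 1e = 31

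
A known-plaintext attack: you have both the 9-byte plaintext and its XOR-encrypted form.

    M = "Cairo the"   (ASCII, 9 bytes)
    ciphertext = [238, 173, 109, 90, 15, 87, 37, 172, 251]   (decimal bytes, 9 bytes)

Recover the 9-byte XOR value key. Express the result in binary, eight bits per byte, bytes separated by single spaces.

Since ciphertext = M ⊕ key, XORing both sides with M gives key = M ⊕ ciphertext.
01000011 ⊕ 11101110 = 10101101
01100001 ⊕ 10101101 = 11001100
01101001 ⊕ 01101101 = 00000100
01110010 ⊕ 01011010 = 00101000
01101111 ⊕ 00001111 = 01100000
00100000 ⊕ 01010111 = 01110111
01110100 ⊕ 00100101 = 01010001
01101000 ⊕ 10101100 = 11000100
01100101 ⊕ 11111011 = 10011110

10101101 11001100 00000100 00101000 01100000 01110111 01010001 11000100 10011110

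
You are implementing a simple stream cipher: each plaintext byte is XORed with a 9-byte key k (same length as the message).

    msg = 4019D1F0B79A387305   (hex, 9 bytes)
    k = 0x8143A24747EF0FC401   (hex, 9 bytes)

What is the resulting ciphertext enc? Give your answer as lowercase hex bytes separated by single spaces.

XOR is its own inverse, so applying the key byte-wise gives the result directly.
 64 ^ 129 = 193
 25 ^  67 =  90
209 ^ 162 = 115
240 ^  71 = 183
183 ^  71 = 240
154 ^ 239 = 117
 56 ^  15 =  55
115 ^ 196 = 183
  5 ^   1 =   4

c1 5a 73 b7 f0 75 37 b7 04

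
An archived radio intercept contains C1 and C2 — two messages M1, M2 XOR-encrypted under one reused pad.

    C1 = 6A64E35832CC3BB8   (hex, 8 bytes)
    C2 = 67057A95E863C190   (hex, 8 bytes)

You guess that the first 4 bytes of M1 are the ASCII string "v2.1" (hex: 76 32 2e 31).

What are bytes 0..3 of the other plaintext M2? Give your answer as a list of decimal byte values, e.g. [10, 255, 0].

[123, 83, 183, 252]

First, C1 ⊕ C2 = (M1 ⊕ K) ⊕ (M2 ⊕ K) = M1 ⊕ M2, so the key drops out. Then M2 = (M1 ⊕ M2) ⊕ M1 over the first 4 bytes.
byte 0: (6a xor 67) xor 76 = 0d xor 76 = 7b
byte 1: (64 xor 05) xor 32 = 61 xor 32 = 53
byte 2: (e3 xor 7a) xor 2e = 99 xor 2e = b7
byte 3: (58 xor 95) xor 31 = cd xor 31 = fc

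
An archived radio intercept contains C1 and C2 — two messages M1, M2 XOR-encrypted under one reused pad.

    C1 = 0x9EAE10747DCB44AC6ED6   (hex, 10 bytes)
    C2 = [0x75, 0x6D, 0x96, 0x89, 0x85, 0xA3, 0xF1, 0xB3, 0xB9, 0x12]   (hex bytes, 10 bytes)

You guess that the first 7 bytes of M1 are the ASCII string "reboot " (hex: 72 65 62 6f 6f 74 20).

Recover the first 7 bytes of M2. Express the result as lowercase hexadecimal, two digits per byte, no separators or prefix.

99a6e492971c95

First, C1 ⊕ C2 = (M1 ⊕ K) ⊕ (M2 ⊕ K) = M1 ⊕ M2, so the key drops out. Then M2 = (M1 ⊕ M2) ⊕ M1 over the first 7 bytes.
byte 0: (9e XOR 75) XOR 72 = eb XOR 72 = 99
byte 1: (ae XOR 6d) XOR 65 = c3 XOR 65 = a6
byte 2: (10 XOR 96) XOR 62 = 86 XOR 62 = e4
byte 3: (74 XOR 89) XOR 6f = fd XOR 6f = 92
byte 4: (7d XOR 85) XOR 6f = f8 XOR 6f = 97
byte 5: (cb XOR a3) XOR 74 = 68 XOR 74 = 1c
byte 6: (44 XOR f1) XOR 20 = b5 XOR 20 = 95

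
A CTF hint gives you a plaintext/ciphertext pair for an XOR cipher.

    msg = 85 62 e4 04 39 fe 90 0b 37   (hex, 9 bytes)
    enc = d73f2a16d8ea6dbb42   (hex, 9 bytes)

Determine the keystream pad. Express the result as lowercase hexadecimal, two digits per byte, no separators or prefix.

Since enc = msg ⊕ pad, XORing both sides with msg gives pad = msg ⊕ enc.
byte 0: 85 ⊕ d7 = 52
byte 1: 62 ⊕ 3f = 5d
byte 2: e4 ⊕ 2a = ce
byte 3: 04 ⊕ 16 = 12
byte 4: 39 ⊕ d8 = e1
byte 5: fe ⊕ ea = 14
byte 6: 90 ⊕ 6d = fd
byte 7: 0b ⊕ bb = b0
byte 8: 37 ⊕ 42 = 75

525dce12e114fdb075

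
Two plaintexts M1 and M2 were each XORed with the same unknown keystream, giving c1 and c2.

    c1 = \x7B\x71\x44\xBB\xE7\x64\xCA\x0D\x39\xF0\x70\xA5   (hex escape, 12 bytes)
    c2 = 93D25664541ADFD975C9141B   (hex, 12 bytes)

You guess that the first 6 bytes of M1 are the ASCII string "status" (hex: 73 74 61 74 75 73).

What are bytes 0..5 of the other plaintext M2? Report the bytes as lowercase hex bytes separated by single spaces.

9b d7 73 ab c6 0d

First, c1 ⊕ c2 = (M1 ⊕ K) ⊕ (M2 ⊕ K) = M1 ⊕ M2, so the key drops out. Then M2 = (M1 ⊕ M2) ⊕ M1 over the first 6 bytes.
byte 0: (7b XOR 93) XOR 73 = e8 XOR 73 = 9b
byte 1: (71 XOR d2) XOR 74 = a3 XOR 74 = d7
byte 2: (44 XOR 56) XOR 61 = 12 XOR 61 = 73
byte 3: (bb XOR 64) XOR 74 = df XOR 74 = ab
byte 4: (e7 XOR 54) XOR 75 = b3 XOR 75 = c6
byte 5: (64 XOR 1a) XOR 73 = 7e XOR 73 = 0d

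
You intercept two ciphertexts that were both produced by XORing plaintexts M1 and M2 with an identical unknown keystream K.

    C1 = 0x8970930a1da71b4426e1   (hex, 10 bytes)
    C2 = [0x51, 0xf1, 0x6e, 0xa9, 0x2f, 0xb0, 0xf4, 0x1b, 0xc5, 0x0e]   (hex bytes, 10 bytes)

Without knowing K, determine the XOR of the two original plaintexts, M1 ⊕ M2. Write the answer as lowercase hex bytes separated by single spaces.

C1 ⊕ C2 = (M1 ⊕ K) ⊕ (M2 ⊕ K) = M1 ⊕ M2 — the shared key cancels under XOR.
89 ^ 51 = d8
70 ^ f1 = 81
93 ^ 6e = fd
0a ^ a9 = a3
1d ^ 2f = 32
a7 ^ b0 = 17
1b ^ f4 = ef
44 ^ 1b = 5f
26 ^ c5 = e3
e1 ^ 0e = ef

d8 81 fd a3 32 17 ef 5f e3 ef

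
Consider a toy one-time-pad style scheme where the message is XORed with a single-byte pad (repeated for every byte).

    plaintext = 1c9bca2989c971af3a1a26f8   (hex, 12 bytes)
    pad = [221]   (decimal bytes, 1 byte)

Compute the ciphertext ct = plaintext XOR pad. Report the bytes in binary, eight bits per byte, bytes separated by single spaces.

The 1-byte key repeats, so the effective keystream is dd dd dd dd dd dd dd dd dd dd dd dd.
byte 0:  28 xor 221 = 193
byte 1: 155 xor 221 =  70
byte 2: 202 xor 221 =  23
byte 3:  41 xor 221 = 244
byte 4: 137 xor 221 =  84
byte 5: 201 xor 221 =  20
byte 6: 113 xor 221 = 172
byte 7: 175 xor 221 = 114
byte 8:  58 xor 221 = 231
byte 9:  26 xor 221 = 199
byte 10:  38 xor 221 = 251
byte 11: 248 xor 221 =  37

11000001 01000110 00010111 11110100 01010100 00010100 10101100 01110010 11100111 11000111 11111011 00100101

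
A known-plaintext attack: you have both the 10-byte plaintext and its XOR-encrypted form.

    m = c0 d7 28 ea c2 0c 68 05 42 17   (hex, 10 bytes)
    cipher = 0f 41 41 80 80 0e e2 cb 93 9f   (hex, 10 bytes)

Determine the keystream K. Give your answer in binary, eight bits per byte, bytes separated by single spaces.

Since cipher = m ⊕ K, XORing both sides with m gives K = m ⊕ cipher.
byte 0: c0 ^ 0f = cf
byte 1: d7 ^ 41 = 96
byte 2: 28 ^ 41 = 69
byte 3: ea ^ 80 = 6a
byte 4: c2 ^ 80 = 42
byte 5: 0c ^ 0e = 02
byte 6: 68 ^ e2 = 8a
byte 7: 05 ^ cb = ce
byte 8: 42 ^ 93 = d1
byte 9: 17 ^ 9f = 88

11001111 10010110 01101001 01101010 01000010 00000010 10001010 11001110 11010001 10001000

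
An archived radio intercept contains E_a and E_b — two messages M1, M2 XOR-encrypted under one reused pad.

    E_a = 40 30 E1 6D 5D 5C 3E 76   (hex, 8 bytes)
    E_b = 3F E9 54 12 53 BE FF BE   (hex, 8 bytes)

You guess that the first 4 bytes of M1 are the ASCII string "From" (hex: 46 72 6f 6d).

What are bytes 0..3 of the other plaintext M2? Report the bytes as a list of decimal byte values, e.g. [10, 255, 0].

[57, 171, 218, 18]

First, E_a ⊕ E_b = (M1 ⊕ K) ⊕ (M2 ⊕ K) = M1 ⊕ M2, so the key drops out. Then M2 = (M1 ⊕ M2) ⊕ M1 over the first 4 bytes.
byte 0: (40 ^ 3f) ^ 46 = 7f ^ 46 = 39
byte 1: (30 ^ e9) ^ 72 = d9 ^ 72 = ab
byte 2: (e1 ^ 54) ^ 6f = b5 ^ 6f = da
byte 3: (6d ^ 12) ^ 6d = 7f ^ 6d = 12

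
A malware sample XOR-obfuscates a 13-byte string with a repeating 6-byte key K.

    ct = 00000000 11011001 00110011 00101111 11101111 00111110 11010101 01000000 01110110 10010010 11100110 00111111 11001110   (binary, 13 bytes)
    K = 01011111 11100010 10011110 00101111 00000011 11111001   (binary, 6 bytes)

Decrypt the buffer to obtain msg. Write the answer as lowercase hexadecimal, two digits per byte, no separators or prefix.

5f3bad00ecc78aa2e8bde5c691

The 6-byte key repeats, so the effective keystream is 5f e2 9e 2f 03 f9 5f e2 9e 2f 03 f9 5f.
byte 0:   0 XOR  95 =  95
byte 1: 217 XOR 226 =  59
byte 2:  51 XOR 158 = 173
byte 3:  47 XOR  47 =   0
byte 4: 239 XOR   3 = 236
byte 5:  62 XOR 249 = 199
byte 6: 213 XOR  95 = 138
byte 7:  64 XOR 226 = 162
byte 8: 118 XOR 158 = 232
byte 9: 146 XOR  47 = 189
byte 10: 230 XOR   3 = 229
byte 11:  63 XOR 249 = 198
byte 12: 206 XOR  95 = 145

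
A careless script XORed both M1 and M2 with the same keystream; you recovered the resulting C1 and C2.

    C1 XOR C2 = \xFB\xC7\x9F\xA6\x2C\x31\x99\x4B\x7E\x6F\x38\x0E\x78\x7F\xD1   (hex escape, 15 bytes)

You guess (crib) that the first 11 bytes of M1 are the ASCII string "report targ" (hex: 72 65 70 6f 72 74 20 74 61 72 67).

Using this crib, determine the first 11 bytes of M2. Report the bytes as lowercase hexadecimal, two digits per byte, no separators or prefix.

89a2efc95e45b93f1f1d5f

Since C1 ⊕ C2 = M1 ⊕ M2, XORing with the guessed M1 bytes yields the corresponding M2 bytes: M2 = (C1 ⊕ C2) ⊕ M1.
251 XOR 114 = 137
199 XOR 101 = 162
159 XOR 112 = 239
166 XOR 111 = 201
 44 XOR 114 =  94
 49 XOR 116 =  69
153 XOR  32 = 185
 75 XOR 116 =  63
126 XOR  97 =  31
111 XOR 114 =  29
 56 XOR 103 =  95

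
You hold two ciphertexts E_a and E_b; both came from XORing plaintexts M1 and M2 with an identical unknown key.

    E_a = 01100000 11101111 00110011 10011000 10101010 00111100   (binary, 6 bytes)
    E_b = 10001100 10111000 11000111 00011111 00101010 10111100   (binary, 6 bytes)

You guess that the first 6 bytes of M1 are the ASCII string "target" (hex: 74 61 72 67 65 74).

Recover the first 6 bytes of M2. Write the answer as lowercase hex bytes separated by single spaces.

98 36 86 e0 e5 f4

First, E_a ⊕ E_b = (M1 ⊕ K) ⊕ (M2 ⊕ K) = M1 ⊕ M2, so the key drops out. Then M2 = (M1 ⊕ M2) ⊕ M1 over the first 6 bytes.
byte 0: (60 ⊕ 8c) ⊕ 74 = ec ⊕ 74 = 98
byte 1: (ef ⊕ b8) ⊕ 61 = 57 ⊕ 61 = 36
byte 2: (33 ⊕ c7) ⊕ 72 = f4 ⊕ 72 = 86
byte 3: (98 ⊕ 1f) ⊕ 67 = 87 ⊕ 67 = e0
byte 4: (aa ⊕ 2a) ⊕ 65 = 80 ⊕ 65 = e5
byte 5: (3c ⊕ bc) ⊕ 74 = 80 ⊕ 74 = f4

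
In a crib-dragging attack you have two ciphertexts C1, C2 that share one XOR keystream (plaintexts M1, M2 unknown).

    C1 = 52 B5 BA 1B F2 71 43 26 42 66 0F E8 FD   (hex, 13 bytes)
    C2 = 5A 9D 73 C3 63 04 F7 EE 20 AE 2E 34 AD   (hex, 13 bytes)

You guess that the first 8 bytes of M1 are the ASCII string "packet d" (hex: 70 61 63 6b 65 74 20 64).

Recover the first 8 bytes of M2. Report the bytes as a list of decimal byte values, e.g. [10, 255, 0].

First, C1 ⊕ C2 = (M1 ⊕ K) ⊕ (M2 ⊕ K) = M1 ⊕ M2, so the key drops out. Then M2 = (M1 ⊕ M2) ⊕ M1 over the first 8 bytes.
byte 0: (52 ^ 5a) ^ 70 = 08 ^ 70 = 78
byte 1: (b5 ^ 9d) ^ 61 = 28 ^ 61 = 49
byte 2: (ba ^ 73) ^ 63 = c9 ^ 63 = aa
byte 3: (1b ^ c3) ^ 6b = d8 ^ 6b = b3
byte 4: (f2 ^ 63) ^ 65 = 91 ^ 65 = f4
byte 5: (71 ^ 04) ^ 74 = 75 ^ 74 = 01
byte 6: (43 ^ f7) ^ 20 = b4 ^ 20 = 94
byte 7: (26 ^ ee) ^ 64 = c8 ^ 64 = ac

[120, 73, 170, 179, 244, 1, 148, 172]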